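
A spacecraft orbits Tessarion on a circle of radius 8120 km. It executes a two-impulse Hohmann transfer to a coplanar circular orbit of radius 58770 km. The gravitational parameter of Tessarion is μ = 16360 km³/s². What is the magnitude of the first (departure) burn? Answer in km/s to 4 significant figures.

The Hohmann ellipse has a_t = (r₁ + r₂)/2 = 33445 km.
Circular speed at r = 8120 km: v_c = √(μ/r) = 1.4194 km/s.
Transfer-orbit speed at the same r (vis-viva, a = a_t): v_t = √[μ(2/r − 1/a_t)] = 1.8816 km/s.
Δv₁ = |v_t − v_c| = |1.8816 − 1.4194| = 0.4622 km/s.

Δv₁ = 0.4622 km/s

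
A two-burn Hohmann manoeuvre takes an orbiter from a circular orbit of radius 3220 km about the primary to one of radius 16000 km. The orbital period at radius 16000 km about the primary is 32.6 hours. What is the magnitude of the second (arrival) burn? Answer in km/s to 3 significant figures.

Δv₂ = 0.361 km/s

From Kepler's third law T² = 4π²r³/μ at r = 16000 km, T = 32.6 hours = 32.6 × 3600 s = 1.1736×10^5 s: μ = 4π²r³/T² = 11740.3 km³/s².
The Hohmann ellipse has a_t = (r₁ + r₂)/2 = 9610 km.
Circular speed at r = 16000 km: v_c = √(μ/r) = 0.8566 km/s.
Vis-viva on the transfer ellipse at r = 16000 km gives v_t = √[μ(2/r − 1/a_t)] = 0.4958 km/s.
Δv₂ = |v_t − v_c| = |0.4958 − 0.8566| = 0.3608 km/s.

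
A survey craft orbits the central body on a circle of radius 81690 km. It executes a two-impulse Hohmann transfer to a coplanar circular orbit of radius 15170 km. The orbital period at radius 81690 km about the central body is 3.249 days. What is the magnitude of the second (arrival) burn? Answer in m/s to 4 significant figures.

Δv₂ = 1268 m/s

From Kepler's third law T² = 4π²r³/μ at r = 81690 km, T = 3.249 days = 3.249 × 86400 s = 2.807136×10^5 s: μ = 4π²r³/T² = 2.73111×10^5 km³/s².
Transfer-ellipse semi-major axis a_t = (r₁ + r₂)/2 = (81690 + 15170)/2 = 48430 km.
On the circular orbit at r = 15170 km, v_c = √(μ/r) = 4.243 km/s.
Vis-viva on the transfer ellipse at r = 15170 km gives v_t = √[μ(2/r − 1/a_t)] = 5.511 km/s.
Δv₂ = |v_t − v_c| = |5.511 − 4.243| = 1.268 km/s.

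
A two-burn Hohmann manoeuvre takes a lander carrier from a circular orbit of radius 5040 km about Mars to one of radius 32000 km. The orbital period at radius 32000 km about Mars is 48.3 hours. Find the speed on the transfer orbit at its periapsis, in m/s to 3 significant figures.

From Kepler's third law T² = 4π²r³/μ at r = 32000 km, T = 48.3 hours = 48.3 × 3600 s = 1.7388×10^5 s: μ = 4π²r³/T² = 42786.9 km³/s².
Transfer-ellipse semi-major axis a_t = (r₁ + r₂)/2 = (5040 + 32000)/2 = 18520 km.
At periapsis, r = 5040 km.
From the vis-viva equation, v = √[μ(2/r − 1/a_t)] = 3.830 km/s.

v = 3830 m/s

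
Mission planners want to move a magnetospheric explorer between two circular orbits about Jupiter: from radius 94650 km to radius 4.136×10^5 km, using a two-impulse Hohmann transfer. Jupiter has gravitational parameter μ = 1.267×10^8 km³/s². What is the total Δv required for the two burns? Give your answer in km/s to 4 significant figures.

Semi-major axis of the transfer orbit: a_t = (94650 + 4.136×10^5)/2 = 2.54125×10^5 km.
Circular speed at r₁: v₁ = √(μ/r₁) = √(1.267×10^8/94650) = 36.59 km/s.
Transfer-orbit speed at r₁ (vis-viva equation): v_p = √[μ(2/r₁ − 1/a_t)] = 46.68 km/s.
First burn Δv₁ = |v_p − v₁| = 10.09 km/s.
At r₂, v₂ = √(μ/r₂) = 17.5024 km/s.
Transfer-orbit speed at r₂: v_a = √[μ(2/r₂ − 1/a_t)] = 10.6816 km/s.
Second burn Δv₂ = |v₂ − v_a| = 6.821 km/s.
Total Δv = Δv₁ + Δv₂ = 16.91 km/s.

Δv = 16.91 km/s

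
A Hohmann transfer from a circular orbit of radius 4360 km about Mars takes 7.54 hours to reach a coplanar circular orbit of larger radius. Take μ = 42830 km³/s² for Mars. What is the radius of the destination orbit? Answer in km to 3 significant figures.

Transfer time t = 7.54 hours = 27144 s, and t = π√(a_t³/μ).
So a_t = (μ t²/π²)^(1/3) = (42830 × (27144)² / π²)^(1/3) = 14732 km.
Since a_t = (r₁ + r₂)/2, r₂ = 2a_t − r₁ = 2×14732 − 4360 = 25104 km.

r₂ = 25100 km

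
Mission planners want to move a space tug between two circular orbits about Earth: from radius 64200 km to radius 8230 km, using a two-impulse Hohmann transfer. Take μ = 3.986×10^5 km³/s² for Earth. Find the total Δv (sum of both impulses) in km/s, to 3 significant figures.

Δv = 3.61 km/s

Semi-major axis of the transfer orbit: a_t = (64200 + 8230)/2 = 36215 km.
At r₁ the circular-orbit speed is v₁ = √(μ/r₁) = 2.492 km/s.
On the transfer ellipse at r₁, vis-viva gives v_a = √[μ(2/r₁ − 1/a_t)] = 1.188 km/s.
First burn Δv₁ = |v_a − v₁| = 1.304 km/s.
At r₂, v₂ = √(μ/r₂) = 6.959 km/s.
Transfer-orbit speed at r₂: v_p = √[μ(2/r₂ − 1/a_t)] = 9.266 km/s.
Second burn Δv₂ = |v₂ − v_p| = 2.307 km/s.
Δv = Δv₁ + Δv₂ = 1.304 + 2.307 = 3.611 km/s.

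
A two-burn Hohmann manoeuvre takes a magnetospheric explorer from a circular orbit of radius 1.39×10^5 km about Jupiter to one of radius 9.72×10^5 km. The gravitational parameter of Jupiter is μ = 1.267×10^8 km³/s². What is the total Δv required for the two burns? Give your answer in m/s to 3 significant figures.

Δv = 15500 m/s

Transfer-ellipse semi-major axis a_t = (r₁ + r₂)/2 = (1.390×10^5 + 9.720×10^5)/2 = 5.555×10^5 km.
At r₁ the circular-orbit speed is v₁ = √(μ/r₁) = 30.19124 km/s.
Transfer-orbit speed at r₁ (vis-viva): v_p = √[μ(2/r₁ − 1/a_t)] = 39.93668 km/s.
First burn Δv₁ = |v_p − v₁| = 9.745 km/s.
Circular speed at r₂: v₂ = √(μ/r₂) = 11.417 km/s.
Transfer-orbit speed at r₂: v_a = √[μ(2/r₂ − 1/a_t)] = 5.7111 km/s.
Second burn Δv₂ = |v₂ − v_a| = 5.706 km/s.
Δv = Δv₁ + Δv₂ = 9.745 + 5.706 = 15.45 km/s.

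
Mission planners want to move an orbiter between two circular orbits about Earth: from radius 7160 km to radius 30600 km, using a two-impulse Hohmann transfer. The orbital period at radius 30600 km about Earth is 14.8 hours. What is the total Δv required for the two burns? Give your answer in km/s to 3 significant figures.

From Kepler's third law T² = 4π²r³/μ at r = 30600 km, T = 14.8 hours = 14.8 × 3600 s = 53280 s: μ = 4π²r³/T² = 3.98470×10^5 km³/s².
The Hohmann ellipse has a_t = (r₁ + r₂)/2 = 18880 km.
Circular speed at r₁: v₁ = √(μ/r₁) = √(3.98470×10^5/7160) = 7.4600 km/s.
Transfer-orbit speed at r₁ (v² = μ(2/r − 1/a)): v_p = √[μ(2/r₁ − 1/a_t)] = 9.4973 km/s.
First burn Δv₁ = |v_p − v₁| = 2.0373 km/s.
At r₂, v₂ = √(μ/r₂) = 3.60859 km/s.
Transfer-orbit speed at r₂: v_a = √[μ(2/r₂ − 1/a_t)] = 2.22225 km/s.
Second burn Δv₂ = |v₂ − v_a| = 1.3863 km/s.
Δv = Δv₁ + Δv₂ = 2.0373 + 1.3863 = 3.424 km/s.

Δv = 3.42 km/s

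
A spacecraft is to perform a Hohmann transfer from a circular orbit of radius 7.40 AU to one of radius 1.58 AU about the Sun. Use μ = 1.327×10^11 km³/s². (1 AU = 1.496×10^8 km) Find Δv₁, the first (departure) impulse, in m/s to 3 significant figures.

Δv₁ = 4450 m/s

In km: r₁ = 7.40 × 1.496×10^8 = 1.10704×10^9 km; r₂ = 1.58 × 1.496×10^8 = 2.36368×10^8 km.
Semi-major axis of the transfer orbit: a_t = (1.10704×10^9 + 2.36368×10^8)/2 = 6.71704×10^8 km.
Circular speed at r = 1.10704×10^9 km: v_c = √(μ/r) = 10.9485 km/s.
Transfer-orbit speed at the same r (vis-viva, a = a_t): v_t = √[μ(2/r − 1/a_t)] = 6.49470 km/s.
Δv₁ = |v_t − v_c| = |6.49470 − 10.9485| = 4.454 km/s.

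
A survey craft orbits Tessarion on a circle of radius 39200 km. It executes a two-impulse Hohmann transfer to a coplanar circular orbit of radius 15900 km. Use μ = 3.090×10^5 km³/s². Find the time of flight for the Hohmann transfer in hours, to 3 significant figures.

The Hohmann ellipse has a_t = (r₁ + r₂)/2 = 27550 km.
By Kepler's third law the transfer-orbit period is T = 2π√(a_t³/μ), so t = T/2 = 25840 s.
Converting: 25840 s ÷ 3600 s/hour = 7.18 hours.

t = 7.18 hours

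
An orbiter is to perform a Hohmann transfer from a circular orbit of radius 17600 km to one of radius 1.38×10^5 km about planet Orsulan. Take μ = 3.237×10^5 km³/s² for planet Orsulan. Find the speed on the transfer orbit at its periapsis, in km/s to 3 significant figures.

v = 5.71 km/s

Semi-major axis of the transfer orbit: a_t = (17600 + 1.380×10^5)/2 = 77800 km.
At periapsis, r = 17600 km.
Vis-viva: v = √[μ(2/r − 1/a_t)] = √[3.237×10^5 × (2/17600 − 1/77800)] = 5.712 km/s.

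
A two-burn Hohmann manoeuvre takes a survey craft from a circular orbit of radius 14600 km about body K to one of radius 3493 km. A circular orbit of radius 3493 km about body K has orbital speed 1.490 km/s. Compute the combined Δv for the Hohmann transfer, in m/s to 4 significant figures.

Δv = 678.8 m/s

From the circular-orbit relation v² = μ/r at r = 3493 km: μ = v²r = (1.490)² × 3493 = 7754.81 km³/s².
The Hohmann ellipse has a_t = (r₁ + r₂)/2 = 9046.5 km.
At r₁ the circular-orbit speed is v₁ = √(μ/r₁) = 0.7288 km/s.
Transfer-orbit speed at r₁ (vis-viva): v_a = √[μ(2/r₁ − 1/a_t)] = 0.4529 km/s.
First burn Δv₁ = |v_a − v₁| = 0.2759 km/s.
Circular speed at r₂: v₂ = √(μ/r₂) = 1.4900 km/s.
Transfer-orbit speed at r₂: v_p = √[μ(2/r₂ − 1/a_t)] = 1.8929 km/s.
Second burn Δv₂ = |v₂ − v_p| = 0.4029 km/s.
Total Δv = Δv₁ + Δv₂ = 0.6788 km/s.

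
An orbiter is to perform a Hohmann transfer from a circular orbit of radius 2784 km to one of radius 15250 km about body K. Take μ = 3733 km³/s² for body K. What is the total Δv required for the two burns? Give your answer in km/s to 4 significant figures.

Δv = 0.5678 km/s

Semi-major axis of the transfer orbit: a_t = (2784 + 15250)/2 = 9017 km.
At r₁ the circular-orbit speed is v₁ = √(μ/r₁) = 1.15796 km/s.
On the transfer ellipse at r₁, v² = μ(2/r − 1/a) gives v_p = √[μ(2/r₁ − 1/a_t)] = 1.50591 km/s.
First burn Δv₁ = |v_p − v₁| = 0.34795 km/s.
At r₂, v₂ = √(μ/r₂) = 0.494759 km/s.
Transfer-orbit speed at r₂: v_a = √[μ(2/r₂ − 1/a_t)] = 0.274915 km/s.
Second burn Δv₂ = |v₂ − v_a| = 0.21984 km/s.
Total Δv = Δv₁ + Δv₂ = 0.5678 km/s.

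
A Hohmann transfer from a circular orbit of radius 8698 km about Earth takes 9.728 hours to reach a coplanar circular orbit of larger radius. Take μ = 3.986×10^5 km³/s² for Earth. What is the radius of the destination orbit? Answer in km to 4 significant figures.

Transfer time t = 9.728 hours = 35020.8 s, and t = π√(a_t³/μ).
So a_t = (μ t²/π²)^(1/3) = (3.986×10^5 × (35020.8)² / π²)^(1/3) = 36725 km.
Since a_t = (r₁ + r₂)/2, r₂ = 2a_t − r₁ = 2×36725 − 8698 = 64752 km.

r₂ = 64750 km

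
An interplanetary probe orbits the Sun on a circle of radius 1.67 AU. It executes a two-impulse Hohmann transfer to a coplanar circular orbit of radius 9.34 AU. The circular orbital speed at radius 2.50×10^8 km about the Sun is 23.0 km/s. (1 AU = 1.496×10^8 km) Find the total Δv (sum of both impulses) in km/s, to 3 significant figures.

From the circular-orbit relation v² = μ/r at r = 2.50×10^8 km: μ = v²r = (23.0)² × 2.50×10^8 = 1.32250×10^11 km³/s².
In km: r₁ = 1.67 × 1.496×10^8 = 2.49832×10^8 km; r₂ = 9.34 × 1.496×10^8 = 1.397264×10^9 km.
The Hohmann ellipse has a_t = (r₁ + r₂)/2 = 8.23548×10^8 km.
Circular speed at r₁: v₁ = √(μ/r₁) = √(1.32250×10^11/2.49832×10^8) = 23.008 km/s.
Transfer-orbit speed at r₁ (vis-viva equation): v_p = √[μ(2/r₁ − 1/a_t)] = 29.969 km/s.
First burn Δv₁ = |v_p − v₁| = 6.961 km/s.
Circular speed at r₂: v₂ = √(μ/r₂) = 9.7288 km/s.
Transfer-orbit speed at r₂: v_a = √[μ(2/r₂ − 1/a_t)] = 5.3584 km/s.
Second burn Δv₂ = |v₂ − v_a| = 4.370 km/s.
Total Δv = Δv₁ + Δv₂ = 11.33 km/s.

Δv = 11.3 km/s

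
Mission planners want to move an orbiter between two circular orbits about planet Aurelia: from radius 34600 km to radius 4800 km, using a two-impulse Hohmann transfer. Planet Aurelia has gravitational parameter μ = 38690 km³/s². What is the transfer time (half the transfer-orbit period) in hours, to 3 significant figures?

t = 12.3 hours

Semi-major axis of the transfer orbit: a_t = (34600 + 4800)/2 = 19700 km.
Half the transfer-orbit period gives t = π√(a_t³/μ) = 44160 s.
Converting: 44160 s ÷ 3600 s/hour = 12.3 hours.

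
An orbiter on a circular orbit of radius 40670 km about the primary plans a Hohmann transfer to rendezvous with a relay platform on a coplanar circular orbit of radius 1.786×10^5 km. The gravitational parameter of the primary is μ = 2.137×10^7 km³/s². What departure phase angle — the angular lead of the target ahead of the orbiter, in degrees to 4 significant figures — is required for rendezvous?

Semi-major axis of the transfer orbit: a_t = (40670 + 1.786×10^5)/2 = 1.09635×10^5 km.
Transfer time t = π√(a_t³/μ) = 24670 s.
Target angular speed ω₂ = √(μ/r₂³) = 6.125×10^-5 rad/s.
Angle swept by the target during transfer: ω₂·t = 1.511 rad = 86.57°.
The orbiter traverses 180° on the transfer ellipse, so the target must lead by 180° − 86.57° = 93.43°.

φ = 93.43°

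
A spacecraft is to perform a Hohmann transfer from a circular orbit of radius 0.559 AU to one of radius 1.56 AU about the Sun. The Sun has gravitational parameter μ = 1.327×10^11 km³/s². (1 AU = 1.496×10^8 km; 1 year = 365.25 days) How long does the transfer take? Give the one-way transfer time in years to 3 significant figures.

In km: r₁ = 0.559 × 1.496×10^8 = 8.36264×10^7 km; r₂ = 1.56 × 1.496×10^8 = 2.33376×10^8 km.
The Hohmann ellipse has a_t = (r₁ + r₂)/2 = 1.585012×10^8 km.
Half the transfer-orbit period gives t = π√(a_t³/μ) = 1.721×10^7 s.
Converting: 1.721×10^7 s ÷ 3.15576×10^7 s/year (365.25 × 86400) = 0.545 years.

t = 0.545 years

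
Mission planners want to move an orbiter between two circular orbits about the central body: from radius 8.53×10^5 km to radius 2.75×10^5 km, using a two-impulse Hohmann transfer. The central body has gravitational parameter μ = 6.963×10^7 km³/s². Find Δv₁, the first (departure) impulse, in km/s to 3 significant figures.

Δv₁ = 2.73 km/s

The Hohmann ellipse has a_t = (r₁ + r₂)/2 = 5.640×10^5 km.
Circular speed at r = 8.530×10^5 km: v_c = √(μ/r) = 9.035 km/s.
Vis-viva on the transfer ellipse at r = 8.530×10^5 km gives v_t = √[μ(2/r − 1/a_t)] = 6.309 km/s.
Δv₁ = |v_t − v_c| = |6.309 − 9.035| = 2.726 km/s.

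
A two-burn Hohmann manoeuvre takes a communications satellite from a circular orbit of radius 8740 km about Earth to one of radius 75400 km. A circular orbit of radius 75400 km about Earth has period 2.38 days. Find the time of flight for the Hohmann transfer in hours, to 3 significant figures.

From Kepler's third law T² = 4π²r³/μ at r = 75400 km, T = 2.38 days = 2.38 × 86400 s = 2.05632×10^5 s: μ = 4π²r³/T² = 4.00214×10^5 km³/s².
The Hohmann ellipse has a_t = (r₁ + r₂)/2 = 42070 km.
Half the transfer-orbit period gives t = π√(a_t³/μ) = 42850 s.
Converting: 42850 s ÷ 3600 s/hour = 11.9 hours.

t = 11.9 hours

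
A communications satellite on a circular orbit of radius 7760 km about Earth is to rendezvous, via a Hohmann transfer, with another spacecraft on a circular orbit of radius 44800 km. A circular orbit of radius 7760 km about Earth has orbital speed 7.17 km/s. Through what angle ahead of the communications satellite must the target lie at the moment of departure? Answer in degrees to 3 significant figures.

From the circular-orbit relation v² = μ/r at r = 7760 km: μ = v²r = (7.17)² × 7760 = 3.98933×10^5 km³/s².
Semi-major axis of the transfer orbit: a_t = (7760 + 44800)/2 = 26280 km.
Transfer time t = π√(a_t³/μ) = 21190 s.
The target's mean motion on its circular orbit is ω₂ = √(μ/r₂³) = 6.661×10^-5 rad/s.
Angle swept by the target during transfer: ω₂·t = 1.4115 rad = 80.87°.
Arrival is 180° from departure on the ellipse, so φ = 180° − 80.87° = 99.1°.

φ = 99.1°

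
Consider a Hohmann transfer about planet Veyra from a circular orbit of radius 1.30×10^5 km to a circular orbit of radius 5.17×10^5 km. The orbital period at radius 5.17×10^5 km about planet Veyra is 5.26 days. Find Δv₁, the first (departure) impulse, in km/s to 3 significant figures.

From Kepler's third law T² = 4π²r³/μ at r = 5.17×10^5 km, T = 5.26 days = 5.26 × 86400 s = 4.54464×10^5 s: μ = 4π²r³/T² = 2.64139×10^7 km³/s².
The Hohmann ellipse has a_t = (r₁ + r₂)/2 = 3.235×10^5 km.
On the circular orbit at r = 1.300×10^5 km, v_c = √(μ/r) = 14.254 km/s.
Transfer-orbit speed at the same r (vis-viva, a = a_t): v_t = √[μ(2/r − 1/a_t)] = 18.020 km/s.
Δv₁ = |v_t − v_c| = |18.020 − 14.254| = 3.766 km/s.

Δv₁ = 3.77 km/s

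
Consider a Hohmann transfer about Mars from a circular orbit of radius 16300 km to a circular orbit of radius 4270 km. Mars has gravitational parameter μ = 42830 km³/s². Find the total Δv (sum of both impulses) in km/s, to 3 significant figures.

The Hohmann ellipse has a_t = (r₁ + r₂)/2 = 10285 km.
At r₁ the circular-orbit speed is v₁ = √(μ/r₁) = 1.62099 km/s.
Transfer-orbit speed at r₁ (vis-viva): v_a = √[μ(2/r₁ − 1/a_t)] = 1.04446 km/s.
First burn Δv₁ = |v_a − v₁| = 0.57653 km/s.
Circular speed at r₂: v₂ = √(μ/r₂) = 3.16709 km/s.
Transfer-orbit speed at r₂: v_p = √[μ(2/r₂ − 1/a_t)] = 3.98705 km/s.
Second burn Δv₂ = |v₂ − v_p| = 0.81996 km/s.
Total Δv = Δv₁ + Δv₂ = 1.396 km/s.

Δv = 1.40 km/s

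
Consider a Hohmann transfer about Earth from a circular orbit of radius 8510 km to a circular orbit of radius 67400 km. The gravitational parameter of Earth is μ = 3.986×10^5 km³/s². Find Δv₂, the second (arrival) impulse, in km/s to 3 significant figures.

Δv₂ = 1.28 km/s

The Hohmann ellipse has a_t = (r₁ + r₂)/2 = 37955 km.
Circular speed at r = 67400 km: v_c = √(μ/r) = 2.432 km/s.
Transfer-orbit speed at the same r (vis-viva, a = a_t): v_t = √[μ(2/r − 1/a_t)] = 1.152 km/s.
Δv₂ = |v_t − v_c| = |1.152 − 2.432| = 1.280 km/s.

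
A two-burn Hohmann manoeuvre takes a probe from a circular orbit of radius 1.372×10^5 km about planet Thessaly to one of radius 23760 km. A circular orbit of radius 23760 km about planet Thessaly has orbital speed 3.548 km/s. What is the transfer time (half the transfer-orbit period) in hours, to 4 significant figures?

t = 36.43 hours

From the circular-orbit relation v² = μ/r at r = 23760 km: μ = v²r = (3.548)² × 23760 = 2.99098×10^5 km³/s².
Transfer-ellipse semi-major axis a_t = (r₁ + r₂)/2 = (1.372×10^5 + 23760)/2 = 80480 km.
Transfer time t = π√(a_t³/μ) = π√((80480)³ / 2.99098×10^5) = 1.3115×10^5 s.
Converting: 1.3115×10^5 s ÷ 3600 s/hour = 36.43 hours.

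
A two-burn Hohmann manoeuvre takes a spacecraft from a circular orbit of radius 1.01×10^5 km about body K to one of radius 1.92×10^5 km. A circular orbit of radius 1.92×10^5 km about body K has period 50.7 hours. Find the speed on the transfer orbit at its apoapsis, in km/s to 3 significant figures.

v = 5.49 km/s

From Kepler's third law T² = 4π²r³/μ at r = 1.92×10^5 km, T = 50.7 hours = 50.7 × 3600 s = 1.8252×10^5 s: μ = 4π²r³/T² = 8.38769×10^6 km³/s².
Transfer-ellipse semi-major axis a_t = (r₁ + r₂)/2 = (1.010×10^5 + 1.920×10^5)/2 = 1.465×10^5 km.
The apoapsis of the transfer ellipse is at r = 1.920×10^5 km.
Applying v² = μ(2/r − 1/a_t): v = 5.488 km/s.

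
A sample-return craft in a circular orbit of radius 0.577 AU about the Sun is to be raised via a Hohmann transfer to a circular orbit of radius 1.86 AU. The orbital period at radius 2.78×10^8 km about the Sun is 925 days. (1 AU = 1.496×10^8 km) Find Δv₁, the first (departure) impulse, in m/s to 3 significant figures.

From Kepler's third law T² = 4π²r³/μ at r = 2.78×10^8 km, T = 925 days = 925 × 86400 s = 7.992×10^7 s: μ = 4π²r³/T² = 1.32795×10^11 km³/s².
In km: r₁ = 0.577 × 1.496×10^8 = 8.63192×10^7 km; r₂ = 1.86 × 1.496×10^8 = 2.78256×10^8 km.
Transfer-ellipse semi-major axis a_t = (r₁ + r₂)/2 = (8.63192×10^7 + 2.78256×10^8)/2 = 1.822876×10^8 km.
On the circular orbit at r = 8.63192×10^7 km, v_c = √(μ/r) = 39.223 km/s.
Vis-viva on the transfer ellipse at r = 8.63192×10^7 km gives v_t = √[μ(2/r − 1/a_t)] = 48.460 km/s.
Δv₁ = |v_t − v_c| = |48.460 − 39.223| = 9.237 km/s.

Δv₁ = 9240 m/s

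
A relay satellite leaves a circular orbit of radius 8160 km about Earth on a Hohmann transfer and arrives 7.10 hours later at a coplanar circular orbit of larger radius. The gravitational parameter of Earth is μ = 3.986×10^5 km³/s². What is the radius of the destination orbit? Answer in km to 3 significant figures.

r₂ = 51400 km

Transfer time t = 7.10 hours = 25560 s, and t = π√(a_t³/μ).
So a_t = (μ t²/π²)^(1/3) = (3.986×10^5 × (25560)² / π²)^(1/3) = 29771 km.
Since a_t = (r₁ + r₂)/2, r₂ = 2a_t − r₁ = 2×29771 − 8160 = 51382 km.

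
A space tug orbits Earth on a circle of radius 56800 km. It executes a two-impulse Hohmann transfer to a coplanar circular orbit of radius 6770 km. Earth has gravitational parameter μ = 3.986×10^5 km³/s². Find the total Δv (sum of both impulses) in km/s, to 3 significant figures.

Δv = 4.01 km/s

The Hohmann ellipse has a_t = (r₁ + r₂)/2 = 31785 km.
At r₁ the circular-orbit speed is v₁ = √(μ/r₁) = 2.6491 km/s.
Transfer-orbit speed at r₁ (vis-viva): v_a = √[μ(2/r₁ − 1/a_t)] = 1.2226 km/s.
First burn Δv₁ = |v_a − v₁| = 1.4265 km/s.
Circular speed at r₂: v₂ = √(μ/r₂) = 7.67316 km/s.
Transfer-orbit speed at r₂: v_p = √[μ(2/r₂ − 1/a_t)] = 10.2574 km/s.
Second burn Δv₂ = |v₂ − v_p| = 2.5842 km/s.
Δv = Δv₁ + Δv₂ = 1.4265 + 2.5842 = 4.011 km/s.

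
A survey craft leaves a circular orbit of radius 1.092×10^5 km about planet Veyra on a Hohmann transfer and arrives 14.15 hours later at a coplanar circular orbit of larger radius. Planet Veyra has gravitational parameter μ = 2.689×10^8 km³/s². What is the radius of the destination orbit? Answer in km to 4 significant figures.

Transfer time t = 14.15 hours = 50940 s, and t = π√(a_t³/μ).
So a_t = (μ t²/π²)^(1/3) = (2.689×10^8 × (50940)² / π²)^(1/3) = 4.1349×10^5 km.
Since a_t = (r₁ + r₂)/2, r₂ = 2a_t − r₁ = 2×4.1349×10^5 − 1.092×10^5 = 7.1778×10^5 km.

r₂ = 7.178×10^5 km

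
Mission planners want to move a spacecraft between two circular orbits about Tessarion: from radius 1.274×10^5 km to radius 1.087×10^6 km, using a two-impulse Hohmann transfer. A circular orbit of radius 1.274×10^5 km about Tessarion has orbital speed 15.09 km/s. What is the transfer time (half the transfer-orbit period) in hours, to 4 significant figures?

From the circular-orbit relation v² = μ/r at r = 1.274×10^5 km: μ = v²r = (15.09)² × 1.274×10^5 = 2.90100×10^7 km³/s².
The Hohmann ellipse has a_t = (r₁ + r₂)/2 = 6.072×10^5 km.
By Kepler's third law the transfer-orbit period is T = 2π√(a_t³/μ), so t = T/2 = 2.7598×10^5 s.
Converting: 2.7598×10^5 s ÷ 3600 s/hour = 76.66 hours.

t = 76.66 hours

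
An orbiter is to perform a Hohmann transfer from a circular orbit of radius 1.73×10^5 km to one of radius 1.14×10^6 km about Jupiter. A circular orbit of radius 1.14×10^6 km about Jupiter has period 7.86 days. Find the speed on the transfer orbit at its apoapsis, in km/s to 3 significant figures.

v = 5.41 km/s

From Kepler's third law T² = 4π²r³/μ at r = 1.14×10^6 km, T = 7.86 days = 7.86 × 86400 s = 6.79104×10^5 s: μ = 4π²r³/T² = 1.26824×10^8 km³/s².
The Hohmann ellipse has a_t = (r₁ + r₂)/2 = 6.565×10^5 km.
The apoapsis of the transfer ellipse is at r = 1.140×10^6 km.
Applying v² = μ(2/r − 1/a_t): v = 5.414 km/s.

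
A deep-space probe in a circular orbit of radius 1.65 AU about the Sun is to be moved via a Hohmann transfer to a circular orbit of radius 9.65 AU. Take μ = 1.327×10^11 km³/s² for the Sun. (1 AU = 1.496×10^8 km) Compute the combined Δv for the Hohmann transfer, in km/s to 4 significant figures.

In km: r₁ = 1.65 × 1.496×10^8 = 2.4684×10^8 km; r₂ = 9.65 × 1.496×10^8 = 1.44364×10^9 km.
The Hohmann ellipse has a_t = (r₁ + r₂)/2 = 8.4524×10^8 km.
At r₁ the circular-orbit speed is v₁ = √(μ/r₁) = 23.186 km/s.
On the transfer ellipse at r₁, vis-viva gives v_p = √[μ(2/r₁ − 1/a_t)] = 30.302 km/s.
First burn Δv₁ = |v_p − v₁| = 7.116 km/s.
At r₂, v₂ = √(μ/r₂) = 9.5875 km/s.
Transfer-orbit speed at r₂: v_a = √[μ(2/r₂ − 1/a_t)] = 5.1811 km/s.
Second burn Δv₂ = |v₂ − v_a| = 4.406 km/s.
Total Δv = Δv₁ + Δv₂ = 11.52 km/s.

Δv = 11.52 km/s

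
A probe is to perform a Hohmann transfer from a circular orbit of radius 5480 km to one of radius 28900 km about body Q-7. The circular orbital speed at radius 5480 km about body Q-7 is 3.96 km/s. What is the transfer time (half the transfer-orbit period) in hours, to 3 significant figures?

From the circular-orbit relation v² = μ/r at r = 5480 km: μ = v²r = (3.96)² × 5480 = 85935.2 km³/s².
The Hohmann ellipse has a_t = (r₁ + r₂)/2 = 17190 km.
By Kepler's third law the transfer-orbit period is T = 2π√(a_t³/μ), so t = T/2 = 24150 s.
Converting: 24150 s ÷ 3600 s/hour = 6.71 hours.

t = 6.71 hours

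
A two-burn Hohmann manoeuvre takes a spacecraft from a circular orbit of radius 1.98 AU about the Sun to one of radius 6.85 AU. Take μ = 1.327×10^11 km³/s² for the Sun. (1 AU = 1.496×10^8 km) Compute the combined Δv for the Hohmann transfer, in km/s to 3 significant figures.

In km: r₁ = 1.98 × 1.496×10^8 = 2.96208×10^8 km; r₂ = 6.85 × 1.496×10^8 = 1.02476×10^9 km.
Transfer-ellipse semi-major axis a_t = (r₁ + r₂)/2 = (2.96208×10^8 + 1.02476×10^9)/2 = 6.60484×10^8 km.
Circular speed at r₁: v₁ = √(μ/r₁) = √(1.327×10^11/2.96208×10^8) = 21.166 km/s.
Transfer-orbit speed at r₁ (v² = μ(2/r − 1/a)): v_p = √[μ(2/r₁ − 1/a_t)] = 26.364 km/s.
First burn Δv₁ = |v_p − v₁| = 5.198 km/s.
Circular speed at r₂: v₂ = √(μ/r₂) = 11.38 km/s.
Transfer-orbit speed at r₂: v_a = √[μ(2/r₂ − 1/a_t)] = 7.621 km/s.
Second burn Δv₂ = |v₂ − v_a| = 3.759 km/s.
Δv = Δv₁ + Δv₂ = 5.198 + 3.759 = 8.957 km/s.

Δv = 8.96 km/s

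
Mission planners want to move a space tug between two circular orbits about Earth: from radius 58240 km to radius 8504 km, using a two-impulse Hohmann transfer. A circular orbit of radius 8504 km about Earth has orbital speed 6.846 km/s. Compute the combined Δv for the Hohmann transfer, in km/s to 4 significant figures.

Δv = 3.493 km/s

From the circular-orbit relation v² = μ/r at r = 8504 km: μ = v²r = (6.846)² × 8504 = 3.98563×10^5 km³/s².
The Hohmann ellipse has a_t = (r₁ + r₂)/2 = 33372 km.
Circular speed at r₁: v₁ = √(μ/r₁) = √(3.98563×10^5/58240) = 2.616 km/s.
Transfer-orbit speed at r₁ (v² = μ(2/r − 1/a)): v_a = √[μ(2/r₁ − 1/a_t)] = 1.321 km/s.
First burn Δv₁ = |v_a − v₁| = 1.295 km/s.
At r₂, v₂ = √(μ/r₂) = 6.846 km/s.
Transfer-orbit speed at r₂: v_p = √[μ(2/r₂ − 1/a_t)] = 9.044 km/s.
Second burn Δv₂ = |v₂ − v_p| = 2.198 km/s.
Total Δv = Δv₁ + Δv₂ = 3.493 km/s.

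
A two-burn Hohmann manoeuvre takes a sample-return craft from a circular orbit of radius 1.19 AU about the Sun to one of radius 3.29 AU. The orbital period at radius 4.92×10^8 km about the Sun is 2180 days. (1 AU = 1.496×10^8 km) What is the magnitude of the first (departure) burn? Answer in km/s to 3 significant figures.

Δv₁ = 5.78 km/s

From Kepler's third law T² = 4π²r³/μ at r = 4.92×10^8 km, T = 2180 days = 2180 × 86400 s = 1.88352×10^8 s: μ = 4π²r³/T² = 1.32530×10^11 km³/s².
In km: r₁ = 1.19 × 1.496×10^8 = 1.78024×10^8 km; r₂ = 3.29 × 1.496×10^8 = 4.92184×10^8 km.
Semi-major axis of the transfer orbit: a_t = (1.78024×10^8 + 4.92184×10^8)/2 = 3.35104×10^8 km.
On the circular orbit at r = 1.78024×10^8 km, v_c = √(μ/r) = 27.285 km/s.
Vis-viva on the transfer ellipse at r = 1.78024×10^8 km gives v_t = √[μ(2/r − 1/a_t)] = 33.067 km/s.
Δv₁ = |v_t − v_c| = |33.067 − 27.285| = 5.782 km/s.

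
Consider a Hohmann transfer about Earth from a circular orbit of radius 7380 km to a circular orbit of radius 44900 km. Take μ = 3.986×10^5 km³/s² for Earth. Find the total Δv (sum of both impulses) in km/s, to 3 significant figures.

Transfer-ellipse semi-major axis a_t = (r₁ + r₂)/2 = (7380 + 44900)/2 = 26140 km.
Circular speed at r₁: v₁ = √(μ/r₁) = √(3.986×10^5/7380) = 7.349 km/s.
On the transfer ellipse at r₁, v² = μ(2/r − 1/a) gives v_p = √[μ(2/r₁ − 1/a_t)] = 9.632 km/s.
First burn Δv₁ = |v_p − v₁| = 2.283 km/s.
At r₂, v₂ = √(μ/r₂) = 2.9795 km/s.
Transfer-orbit speed at r₂: v_a = √[μ(2/r₂ − 1/a_t)] = 1.5831 km/s.
Second burn Δv₂ = |v₂ − v_a| = 1.396 km/s.
Total Δv = Δv₁ + Δv₂ = 3.679 km/s.

Δv = 3.68 km/s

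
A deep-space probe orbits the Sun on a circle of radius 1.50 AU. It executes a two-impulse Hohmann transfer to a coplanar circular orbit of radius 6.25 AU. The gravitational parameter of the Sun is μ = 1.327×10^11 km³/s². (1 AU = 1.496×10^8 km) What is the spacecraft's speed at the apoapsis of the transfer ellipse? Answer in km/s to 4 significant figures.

In km: r₁ = 1.50 × 1.496×10^8 = 2.244×10^8 km; r₂ = 6.25 × 1.496×10^8 = 9.350×10^8 km.
Semi-major axis of the transfer orbit: a_t = (2.244×10^8 + 9.350×10^8)/2 = 5.797×10^8 km.
The apoapsis of the transfer ellipse is at r = 9.350×10^8 km.
From the vis-viva equation, v = √[μ(2/r − 1/a_t)] = 7.412 km/s.

v = 7.412 km/s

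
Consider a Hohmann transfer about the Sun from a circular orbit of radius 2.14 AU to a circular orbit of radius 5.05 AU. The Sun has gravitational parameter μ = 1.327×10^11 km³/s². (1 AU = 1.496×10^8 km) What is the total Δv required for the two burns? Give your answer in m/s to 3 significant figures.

Δv = 6800 m/s

In km: r₁ = 2.14 × 1.496×10^8 = 3.20144×10^8 km; r₂ = 5.05 × 1.496×10^8 = 7.5548×10^8 km.
Semi-major axis of the transfer orbit: a_t = (3.20144×10^8 + 7.5548×10^8)/2 = 5.37812×10^8 km.
Circular speed at r₁: v₁ = √(μ/r₁) = √(1.327×10^11/3.20144×10^8) = 20.359 km/s.
Transfer-orbit speed at r₁ (vis-viva): v_p = √[μ(2/r₁ − 1/a_t)] = 24.130 km/s.
First burn Δv₁ = |v_p − v₁| = 3.771 km/s.
Circular speed at r₂: v₂ = √(μ/r₂) = 13.253 km/s.
Transfer-orbit speed at r₂: v_a = √[μ(2/r₂ − 1/a_t)] = 10.225 km/s.
Second burn Δv₂ = |v₂ − v_a| = 3.028 km/s.
Total Δv = Δv₁ + Δv₂ = 6.799 km/s.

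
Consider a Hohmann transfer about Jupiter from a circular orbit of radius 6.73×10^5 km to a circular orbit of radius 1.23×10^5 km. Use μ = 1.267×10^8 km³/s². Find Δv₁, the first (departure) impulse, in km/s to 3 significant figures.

Semi-major axis of the transfer orbit: a_t = (6.730×10^5 + 1.230×10^5)/2 = 3.980×10^5 km.
On the circular orbit at r = 6.730×10^5 km, v_c = √(μ/r) = 13.721 km/s.
Transfer-orbit speed at the same r (vis-viva, a = a_t): v_t = √[μ(2/r − 1/a_t)] = 7.6277 km/s.
Δv₁ = |v_t − v_c| = |7.6277 − 13.721| = 6.093 km/s.

Δv₁ = 6.09 km/s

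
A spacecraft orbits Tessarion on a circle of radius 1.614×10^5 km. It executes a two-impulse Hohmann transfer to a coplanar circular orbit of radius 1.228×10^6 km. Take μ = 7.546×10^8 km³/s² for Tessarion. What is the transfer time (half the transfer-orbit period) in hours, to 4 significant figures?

The Hohmann ellipse has a_t = (r₁ + r₂)/2 = 6.947×10^5 km.
Transfer time t = π√(a_t³/μ) = π√((6.947×10^5)³ / 7.546×10^8) = 66220 s.
Converting: 66220 s ÷ 3600 s/hour = 18.39 hours.

t = 18.39 hours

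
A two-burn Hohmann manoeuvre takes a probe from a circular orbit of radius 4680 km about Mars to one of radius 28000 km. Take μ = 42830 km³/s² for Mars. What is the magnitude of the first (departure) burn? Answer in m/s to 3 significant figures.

The Hohmann ellipse has a_t = (r₁ + r₂)/2 = 16340 km.
On the circular orbit at r = 4680 km, v_c = √(μ/r) = 3.0252 km/s.
Vis-viva on the transfer ellipse at r = 4680 km gives v_t = √[μ(2/r − 1/a_t)] = 3.9601 km/s.
Δv₁ = |v_t − v_c| = |3.9601 − 3.0252| = 0.9349 km/s.

Δv₁ = 935 m/s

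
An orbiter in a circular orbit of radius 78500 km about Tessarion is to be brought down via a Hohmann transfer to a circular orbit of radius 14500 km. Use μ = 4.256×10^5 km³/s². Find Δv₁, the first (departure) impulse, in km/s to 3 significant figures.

Δv₁ = 1.03 km/s

The Hohmann ellipse has a_t = (r₁ + r₂)/2 = 46500 km.
On the circular orbit at r = 78500 km, v_c = √(μ/r) = 2.328 km/s.
Transfer-orbit speed at the same r (vis-viva, a = a_t): v_t = √[μ(2/r − 1/a_t)] = 1.300 km/s.
Δv₁ = |v_t − v_c| = |1.300 − 2.328| = 1.028 km/s.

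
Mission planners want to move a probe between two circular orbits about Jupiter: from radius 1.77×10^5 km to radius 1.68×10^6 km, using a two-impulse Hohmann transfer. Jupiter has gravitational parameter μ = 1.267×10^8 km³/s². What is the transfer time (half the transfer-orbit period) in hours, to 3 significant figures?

Semi-major axis of the transfer orbit: a_t = (1.770×10^5 + 1.680×10^6)/2 = 9.285×10^5 km.
Half the transfer-orbit period gives t = π√(a_t³/μ) = 2.497×10^5 s.
Converting: 2.497×10^5 s ÷ 3600 s/hour = 69.4 hours.

t = 69.4 hours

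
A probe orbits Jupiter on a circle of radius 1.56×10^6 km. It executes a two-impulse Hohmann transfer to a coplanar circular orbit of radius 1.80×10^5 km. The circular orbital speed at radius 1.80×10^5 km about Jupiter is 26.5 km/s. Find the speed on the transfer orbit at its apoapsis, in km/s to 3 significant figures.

v = 4.09 km/s

From the circular-orbit relation v² = μ/r at r = 1.80×10^5 km: μ = v²r = (26.5)² × 1.80×10^5 = 1.26405×10^8 km³/s².
The Hohmann ellipse has a_t = (r₁ + r₂)/2 = 8.700×10^5 km.
At apoapsis, r = 1.560×10^6 km.
Vis-viva: v = √[μ(2/r − 1/a_t)] = √[1.26405×10^8 × (2/1.560×10^6 − 1/8.700×10^5)] = 4.094 km/s.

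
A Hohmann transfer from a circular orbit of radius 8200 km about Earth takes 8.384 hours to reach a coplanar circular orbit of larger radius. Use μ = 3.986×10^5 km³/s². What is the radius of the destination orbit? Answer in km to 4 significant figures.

Transfer time t = 8.384 hours = 30182.4 s, and t = π√(a_t³/μ).
So a_t = (μ t²/π²)^(1/3) = (3.986×10^5 × (30182.4)² / π²)^(1/3) = 33259 km.
Since a_t = (r₁ + r₂)/2, r₂ = 2a_t − r₁ = 2×33259 − 8200 = 58318 km.

r₂ = 58320 km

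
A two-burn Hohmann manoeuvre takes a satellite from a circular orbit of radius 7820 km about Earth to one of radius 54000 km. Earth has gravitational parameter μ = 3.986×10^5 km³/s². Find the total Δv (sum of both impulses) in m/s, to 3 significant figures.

The Hohmann ellipse has a_t = (r₁ + r₂)/2 = 30910 km.
Circular speed at r₁: v₁ = √(μ/r₁) = √(3.986×10^5/7820) = 7.1395 km/s.
Transfer-orbit speed at r₁ (vis-viva equation): v_p = √[μ(2/r₁ − 1/a_t)] = 9.4365 km/s.
First burn Δv₁ = |v_p − v₁| = 2.297 km/s.
At r₂, v₂ = √(μ/r₂) = 2.717 km/s.
Transfer-orbit speed at r₂: v_a = √[μ(2/r₂ − 1/a_t)] = 1.367 km/s.
Second burn Δv₂ = |v₂ − v_a| = 1.350 km/s.
Δv = Δv₁ + Δv₂ = 2.297 + 1.350 = 3.647 km/s.

Δv = 3650 m/s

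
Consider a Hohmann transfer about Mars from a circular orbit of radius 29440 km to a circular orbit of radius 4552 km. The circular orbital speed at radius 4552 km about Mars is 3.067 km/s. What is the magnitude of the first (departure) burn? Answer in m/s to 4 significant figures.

Δv₁ = 581.9 m/s

From the circular-orbit relation v² = μ/r at r = 4552 km: μ = v²r = (3.067)² × 4552 = 42818.3 km³/s².
Semi-major axis of the transfer orbit: a_t = (29440 + 4552)/2 = 16996 km.
Circular speed at r = 29440 km: v_c = √(μ/r) = 1.206 km/s.
Transfer-orbit speed at the same r (vis-viva, a = a_t): v_t = √[μ(2/r − 1/a_t)] = 0.6241 km/s.
Δv₁ = |v_t − v_c| = |0.6241 − 1.206| = 0.5819 km/s.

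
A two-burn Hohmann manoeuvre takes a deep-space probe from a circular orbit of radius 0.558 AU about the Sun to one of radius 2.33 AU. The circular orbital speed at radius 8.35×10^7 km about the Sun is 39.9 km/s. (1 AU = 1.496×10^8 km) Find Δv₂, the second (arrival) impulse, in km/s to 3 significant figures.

Δv₂ = 7.39 km/s

From the circular-orbit relation v² = μ/r at r = 8.35×10^7 km: μ = v²r = (39.9)² × 8.35×10^7 = 1.32933×10^11 km³/s².
In km: r₁ = 0.558 × 1.496×10^8 = 8.34768×10^7 km; r₂ = 2.33 × 1.496×10^8 = 3.48568×10^8 km.
Transfer-ellipse semi-major axis a_t = (r₁ + r₂)/2 = (8.34768×10^7 + 3.48568×10^8)/2 = 2.160224×10^8 km.
On the circular orbit at r = 3.48568×10^8 km, v_c = √(μ/r) = 19.529 km/s.
Vis-viva on the transfer ellipse at r = 3.48568×10^8 km gives v_t = √[μ(2/r − 1/a_t)] = 12.140 km/s.
Δv₂ = |v_t − v_c| = |12.140 − 19.529| = 7.389 km/s.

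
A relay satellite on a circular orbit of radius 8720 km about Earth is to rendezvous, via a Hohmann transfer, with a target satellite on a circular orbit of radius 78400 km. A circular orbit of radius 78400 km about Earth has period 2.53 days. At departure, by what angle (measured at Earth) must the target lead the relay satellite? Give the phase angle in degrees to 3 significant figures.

φ = 105°

From Kepler's third law T² = 4π²r³/μ at r = 78400 km, T = 2.53 days = 2.53 × 86400 s = 2.18592×10^5 s: μ = 4π²r³/T² = 3.98143×10^5 km³/s².
Transfer-ellipse semi-major axis a_t = (r₁ + r₂)/2 = (8720 + 78400)/2 = 43560 km.
The half-period of the transfer ellipse is t = π√(a_t³/μ) = 45265 s.
The target's mean motion on its circular orbit is ω₂ = √(μ/r₂³) = 2.8744×10^-5 rad/s.
Angle swept by the target during transfer: ω₂·t = 1.3011 rad = 74.55°.
Arrival is 180° from departure on the ellipse, so φ = 180° − 74.55° = 105°.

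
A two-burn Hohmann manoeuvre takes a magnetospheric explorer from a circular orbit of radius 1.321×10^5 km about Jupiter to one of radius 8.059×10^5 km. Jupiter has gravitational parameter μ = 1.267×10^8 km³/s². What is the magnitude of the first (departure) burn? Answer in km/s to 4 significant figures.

Δv₁ = 9.627 km/s

Semi-major axis of the transfer orbit: a_t = (1.321×10^5 + 8.059×10^5)/2 = 4.690×10^5 km.
Circular speed at r = 1.321×10^5 km: v_c = √(μ/r) = 30.970 km/s.
Transfer-orbit speed at the same r (vis-viva, a = a_t): v_t = √[μ(2/r − 1/a_t)] = 40.597 km/s.
Δv₁ = |v_t − v_c| = |40.597 − 30.970| = 9.627 km/s.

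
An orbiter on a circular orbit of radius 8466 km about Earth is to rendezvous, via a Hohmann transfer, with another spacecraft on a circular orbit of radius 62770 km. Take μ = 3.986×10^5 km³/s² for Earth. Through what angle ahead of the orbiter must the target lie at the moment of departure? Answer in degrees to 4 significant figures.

φ = 103.1°

The Hohmann ellipse has a_t = (r₁ + r₂)/2 = 35618 km.
Transfer time t = π√(a_t³/μ) = 33449 s.
Target angular speed ω₂ = √(μ/r₂³) = 4.0146×10^-5 rad/s.
Angle swept by the target during transfer: ω₂·t = 1.3428 rad = 76.94°.
The orbiter traverses 180° on the transfer ellipse, so the target must lead by 180° − 76.94° = 103.1°.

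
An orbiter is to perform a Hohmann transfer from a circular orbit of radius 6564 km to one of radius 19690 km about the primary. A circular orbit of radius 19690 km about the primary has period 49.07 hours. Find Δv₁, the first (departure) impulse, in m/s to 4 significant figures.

From Kepler's third law T² = 4π²r³/μ at r = 19690 km, T = 49.07 hours = 49.07 × 3600 s = 1.76652×10^5 s: μ = 4π²r³/T² = 9657.39 km³/s².
Transfer-ellipse semi-major axis a_t = (r₁ + r₂)/2 = (6564 + 19690)/2 = 13127 km.
Circular speed at r = 6564 km: v_c = √(μ/r) = 1.21296 km/s.
Transfer-orbit speed at the same r (vis-viva, a = a_t): v_t = √[μ(2/r − 1/a_t)] = 1.48554 km/s.
Δv₁ = |v_t − v_c| = |1.48554 − 1.21296| = 0.2726 km/s.

Δv₁ = 272.6 m/s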